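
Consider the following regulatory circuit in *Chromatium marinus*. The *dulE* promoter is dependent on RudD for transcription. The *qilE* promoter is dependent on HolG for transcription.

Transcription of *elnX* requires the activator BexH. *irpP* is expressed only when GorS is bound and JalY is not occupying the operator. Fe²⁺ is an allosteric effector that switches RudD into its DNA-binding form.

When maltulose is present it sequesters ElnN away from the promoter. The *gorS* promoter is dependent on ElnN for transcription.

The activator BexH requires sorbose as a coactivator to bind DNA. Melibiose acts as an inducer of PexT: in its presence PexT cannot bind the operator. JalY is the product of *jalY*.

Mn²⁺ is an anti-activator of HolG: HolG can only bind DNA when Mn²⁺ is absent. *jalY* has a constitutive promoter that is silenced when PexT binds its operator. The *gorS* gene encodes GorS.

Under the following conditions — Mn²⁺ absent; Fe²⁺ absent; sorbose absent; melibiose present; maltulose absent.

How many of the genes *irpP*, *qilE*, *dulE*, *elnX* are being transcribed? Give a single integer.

Melibiose is present, so PexT is inactive.
With no repressor bound, *jalY* is transcribed.
So JalY is produced and active.
Maltulose is absent, so ElnN is active.
No repressor is bound and ElnN is active, so *gorS* is transcribed.
So GorS is produced and active.
With repressor JalY bound, *irpP* is not transcribed.
→ *irpP* is OFF.
Mn²⁺ is absent, so HolG is active.
No repressor is bound and HolG is active, so *qilE* is transcribed.
→ *qilE* is ON.
Fe²⁺ is absent, so RudD is inactive.
Required activator RudD is absent, so *dulE* is not transcribed.
→ *dulE* is OFF.
Sorbose is absent, so BexH is inactive.
Required activator BexH is absent, so *elnX* is not transcribed.
→ *elnX* is OFF.
1 of the 4 genes is transcribed.

1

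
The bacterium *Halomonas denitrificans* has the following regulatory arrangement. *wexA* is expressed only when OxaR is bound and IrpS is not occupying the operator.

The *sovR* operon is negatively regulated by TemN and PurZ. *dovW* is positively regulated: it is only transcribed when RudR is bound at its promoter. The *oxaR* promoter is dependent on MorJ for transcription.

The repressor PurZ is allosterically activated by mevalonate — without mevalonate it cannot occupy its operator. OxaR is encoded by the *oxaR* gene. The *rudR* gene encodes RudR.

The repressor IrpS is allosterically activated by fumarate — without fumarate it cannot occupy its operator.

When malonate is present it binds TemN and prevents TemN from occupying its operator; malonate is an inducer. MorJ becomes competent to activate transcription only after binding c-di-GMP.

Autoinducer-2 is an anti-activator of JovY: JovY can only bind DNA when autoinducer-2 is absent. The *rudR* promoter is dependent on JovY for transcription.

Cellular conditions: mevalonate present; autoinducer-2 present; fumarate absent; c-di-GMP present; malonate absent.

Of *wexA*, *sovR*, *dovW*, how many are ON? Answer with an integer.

1

Fumarate is absent, so IrpS is inactive.
c-di-GMP is present, so MorJ is active.
No repressor is bound and MorJ is active, so *oxaR* is transcribed.
So OxaR is produced and active.
No repressor is bound and OxaR is active, so *wexA* is transcribed.
→ *wexA* is ON.
Malonate is absent, so TemN is active.
Mevalonate is present, so PurZ is active.
With repressor TemN bound, *sovR* is not transcribed.
→ *sovR* is OFF.
Autoinducer-2 is present, so JovY is inactive.
Required activator JovY is absent, so *rudR* is not transcribed.
So RudR is not produced.
Required activator RudR is absent, so *dovW* is not transcribed.
→ *dovW* is OFF.
1 of the 3 genes is transcribed.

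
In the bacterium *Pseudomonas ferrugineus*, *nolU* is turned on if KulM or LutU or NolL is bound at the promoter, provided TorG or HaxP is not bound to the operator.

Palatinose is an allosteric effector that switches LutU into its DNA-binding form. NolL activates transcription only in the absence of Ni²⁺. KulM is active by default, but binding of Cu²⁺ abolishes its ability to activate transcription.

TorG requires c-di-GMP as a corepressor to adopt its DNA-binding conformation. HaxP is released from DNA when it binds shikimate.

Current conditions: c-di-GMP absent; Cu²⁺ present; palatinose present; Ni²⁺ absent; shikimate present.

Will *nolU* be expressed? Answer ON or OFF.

ON

Cu²⁺ is present, so KulM is inactive.
Palatinose is present, so LutU is active.
Ni²⁺ is absent, so NolL is active.
c-di-GMP is absent, so TorG is inactive.
Shikimate is present, so HaxP is inactive.
Activator LutU is present, so *nolU* is transcribed.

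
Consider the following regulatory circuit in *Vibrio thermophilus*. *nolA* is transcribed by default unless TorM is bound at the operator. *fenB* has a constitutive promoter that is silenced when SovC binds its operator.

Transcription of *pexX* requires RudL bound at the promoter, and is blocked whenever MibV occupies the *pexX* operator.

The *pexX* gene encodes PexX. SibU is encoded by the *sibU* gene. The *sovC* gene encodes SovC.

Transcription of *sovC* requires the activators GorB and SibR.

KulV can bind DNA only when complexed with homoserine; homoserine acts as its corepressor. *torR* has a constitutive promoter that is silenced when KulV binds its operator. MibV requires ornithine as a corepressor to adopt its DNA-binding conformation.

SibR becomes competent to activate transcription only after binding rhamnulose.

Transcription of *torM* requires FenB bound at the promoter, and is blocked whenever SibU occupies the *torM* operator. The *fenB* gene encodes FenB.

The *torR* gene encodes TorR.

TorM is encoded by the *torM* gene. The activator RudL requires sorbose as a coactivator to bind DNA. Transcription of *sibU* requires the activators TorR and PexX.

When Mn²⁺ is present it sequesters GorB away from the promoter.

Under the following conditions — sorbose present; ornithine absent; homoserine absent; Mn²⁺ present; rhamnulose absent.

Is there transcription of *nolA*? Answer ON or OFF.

ON

Homoserine is absent, so KulV is inactive.
With no repressor bound, *torR* is transcribed.
So TorR is produced and active.
Sorbose is present, so RudL is active.
Ornithine is absent, so MibV is inactive.
No repressor is bound and RudL is active, so *pexX* is transcribed.
So PexX is produced and active.
No repressor is bound and TorR and PexX are active, so *sibU* is transcribed.
So SibU is produced and active.
Mn²⁺ is present, so GorB is inactive.
Rhamnulose is absent, so SibR is inactive.
Required activator GorB is absent, so *sovC* is not transcribed.
So SovC is not produced.
With no repressor bound, *fenB* is transcribed.
So FenB is produced and active.
With repressor SibU bound, *torM* is not transcribed.
So TorM is not produced.
With no repressor bound, *nolA* is transcribed.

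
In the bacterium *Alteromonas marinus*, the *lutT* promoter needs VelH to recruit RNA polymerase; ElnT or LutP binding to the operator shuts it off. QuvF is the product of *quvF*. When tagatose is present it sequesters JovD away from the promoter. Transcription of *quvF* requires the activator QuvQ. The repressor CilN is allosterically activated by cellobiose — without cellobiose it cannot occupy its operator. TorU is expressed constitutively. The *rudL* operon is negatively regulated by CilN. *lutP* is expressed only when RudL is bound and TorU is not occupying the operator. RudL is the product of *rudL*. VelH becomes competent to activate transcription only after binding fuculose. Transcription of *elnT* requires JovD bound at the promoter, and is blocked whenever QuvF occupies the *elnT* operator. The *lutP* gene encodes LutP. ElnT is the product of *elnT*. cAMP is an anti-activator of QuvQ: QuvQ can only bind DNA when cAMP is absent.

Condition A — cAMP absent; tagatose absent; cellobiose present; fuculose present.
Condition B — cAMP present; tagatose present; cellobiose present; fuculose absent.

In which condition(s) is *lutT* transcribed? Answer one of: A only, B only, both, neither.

A only

Condition A:
cAMP is absent, so QuvQ is active.
No repressor is bound and QuvQ is active, so *quvF* is transcribed.
So QuvF is produced and active.
Tagatose is absent, so JovD is active.
With repressor QuvF bound, *elnT* is not transcribed.
So ElnT is not produced.
TorU is produced constitutively and is active.
Cellobiose is present, so CilN is active.
With repressor CilN bound, *rudL* is not transcribed.
So RudL is not produced.
With repressor TorU bound, *lutP* is not transcribed.
So LutP is not produced.
Fuculose is present, so VelH is active.
No repressor is bound and VelH is active, so *lutT* is transcribed.
→ *lutT* is ON in A.
Condition B:
cAMP is present, so QuvQ is inactive.
Required activator QuvQ is absent, so *quvF* is not transcribed.
So QuvF is not produced.
Tagatose is present, so JovD is inactive.
Required activator JovD is absent, so *elnT* is not transcribed.
So ElnT is not produced.
TorU is produced constitutively and is active.
Cellobiose is present, so CilN is active.
With repressor CilN bound, *rudL* is not transcribed.
So RudL is not produced.
With repressor TorU bound, *lutP* is not transcribed.
So LutP is not produced.
Fuculose is absent, so VelH is inactive.
Required activator VelH is absent, so *lutT* is not transcribed.
→ *lutT* is OFF in B.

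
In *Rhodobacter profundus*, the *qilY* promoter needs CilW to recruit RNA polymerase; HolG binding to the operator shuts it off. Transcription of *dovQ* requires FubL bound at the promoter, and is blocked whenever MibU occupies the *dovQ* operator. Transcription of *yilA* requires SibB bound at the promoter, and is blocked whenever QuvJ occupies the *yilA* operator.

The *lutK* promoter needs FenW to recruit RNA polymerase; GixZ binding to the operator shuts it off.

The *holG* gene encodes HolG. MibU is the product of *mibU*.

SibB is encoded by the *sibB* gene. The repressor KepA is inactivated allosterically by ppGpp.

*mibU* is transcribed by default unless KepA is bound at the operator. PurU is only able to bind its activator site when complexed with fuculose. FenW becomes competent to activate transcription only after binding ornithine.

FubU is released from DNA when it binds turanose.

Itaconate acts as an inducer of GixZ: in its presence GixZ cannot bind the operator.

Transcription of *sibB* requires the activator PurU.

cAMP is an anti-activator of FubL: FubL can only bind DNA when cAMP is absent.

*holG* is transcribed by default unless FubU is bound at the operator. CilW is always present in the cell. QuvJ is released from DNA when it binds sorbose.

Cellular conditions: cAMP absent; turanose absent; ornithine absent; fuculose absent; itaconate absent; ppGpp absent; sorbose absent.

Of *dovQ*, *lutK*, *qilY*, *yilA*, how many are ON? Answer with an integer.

2

ppGpp is absent, so KepA is active.
With repressor KepA bound, *mibU* is not transcribed.
So MibU is not produced.
cAMP is absent, so FubL is active.
No repressor is bound and FubL is active, so *dovQ* is transcribed.
→ *dovQ* is ON.
Ornithine is absent, so FenW is inactive.
Itaconate is absent, so GixZ is active.
With repressor GixZ bound, *lutK* is not transcribed.
→ *lutK* is OFF.
Turanose is absent, so FubU is active.
With repressor FubU bound, *holG* is not transcribed.
So HolG is not produced.
CilW is produced constitutively and is active.
No repressor is bound and CilW is active, so *qilY* is transcribed.
→ *qilY* is ON.
Sorbose is absent, so QuvJ is active.
Fuculose is absent, so PurU is inactive.
Required activator PurU is absent, so *sibB* is not transcribed.
So SibB is not produced.
With repressor QuvJ bound, *yilA* is not transcribed.
→ *yilA* is OFF.
2 of the 4 genes are transcribed.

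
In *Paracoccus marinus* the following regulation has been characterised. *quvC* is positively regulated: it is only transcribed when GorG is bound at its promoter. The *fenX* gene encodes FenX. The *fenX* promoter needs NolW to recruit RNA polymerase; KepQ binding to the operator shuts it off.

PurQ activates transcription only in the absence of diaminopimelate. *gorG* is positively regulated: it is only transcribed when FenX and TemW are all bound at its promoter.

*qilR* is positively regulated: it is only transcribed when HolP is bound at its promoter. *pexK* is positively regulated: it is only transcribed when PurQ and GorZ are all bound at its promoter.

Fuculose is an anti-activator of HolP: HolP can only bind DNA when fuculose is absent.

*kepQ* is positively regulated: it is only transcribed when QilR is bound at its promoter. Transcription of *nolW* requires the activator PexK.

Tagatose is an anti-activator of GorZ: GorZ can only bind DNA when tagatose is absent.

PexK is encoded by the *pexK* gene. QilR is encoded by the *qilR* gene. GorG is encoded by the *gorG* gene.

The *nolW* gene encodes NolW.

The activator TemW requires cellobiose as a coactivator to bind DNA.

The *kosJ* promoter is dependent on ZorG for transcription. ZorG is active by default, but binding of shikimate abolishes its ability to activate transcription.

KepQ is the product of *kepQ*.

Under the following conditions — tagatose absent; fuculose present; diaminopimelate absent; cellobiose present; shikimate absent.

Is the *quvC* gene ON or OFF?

Fuculose is present, so HolP is inactive.
Required activator HolP is absent, so *qilR* is not transcribed.
So QilR is not produced.
Required activator QilR is absent, so *kepQ* is not transcribed.
So KepQ is not produced.
Diaminopimelate is absent, so PurQ is active.
Tagatose is absent, so GorZ is active.
No repressor is bound and PurQ and GorZ are active, so *pexK* is transcribed.
So PexK is produced and active.
No repressor is bound and PexK is active, so *nolW* is transcribed.
So NolW is produced and active.
No repressor is bound and NolW is active, so *fenX* is transcribed.
So FenX is produced and active.
Cellobiose is present, so TemW is active.
No repressor is bound and FenX and TemW are active, so *gorG* is transcribed.
So GorG is produced and active.
No repressor is bound and GorG is active, so *quvC* is transcribed.

ON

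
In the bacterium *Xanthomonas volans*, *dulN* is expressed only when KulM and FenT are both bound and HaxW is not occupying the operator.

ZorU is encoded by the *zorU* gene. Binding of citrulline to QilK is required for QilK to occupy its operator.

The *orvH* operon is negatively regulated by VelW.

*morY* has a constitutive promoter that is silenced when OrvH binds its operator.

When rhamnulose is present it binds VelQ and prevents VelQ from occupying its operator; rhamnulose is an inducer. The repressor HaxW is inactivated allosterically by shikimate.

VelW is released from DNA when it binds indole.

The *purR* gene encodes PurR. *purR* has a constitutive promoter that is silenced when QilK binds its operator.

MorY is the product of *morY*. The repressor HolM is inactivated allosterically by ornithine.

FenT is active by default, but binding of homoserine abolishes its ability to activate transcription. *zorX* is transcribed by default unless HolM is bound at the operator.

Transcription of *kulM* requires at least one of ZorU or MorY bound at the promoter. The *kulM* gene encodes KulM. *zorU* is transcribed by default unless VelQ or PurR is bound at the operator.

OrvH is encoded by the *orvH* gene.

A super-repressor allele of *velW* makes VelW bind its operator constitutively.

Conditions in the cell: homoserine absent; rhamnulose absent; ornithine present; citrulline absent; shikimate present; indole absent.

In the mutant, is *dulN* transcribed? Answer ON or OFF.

Rhamnulose is absent, so VelQ is active.
Citrulline is absent, so QilK is inactive.
With no repressor bound, *purR* is transcribed.
So PurR is produced and active.
With repressor VelQ bound, *zorU* is not transcribed.
So ZorU is not produced.
VelW is constitutively active in this strain.
With repressor VelW bound, *orvH* is not transcribed.
So OrvH is not produced.
With no repressor bound, *morY* is transcribed.
So MorY is produced and active.
Activator MorY is present, so *kulM* is transcribed.
So KulM is produced and active.
Homoserine is absent, so FenT is active.
Shikimate is present, so HaxW is inactive.
No repressor is bound and KulM and FenT are active, so *dulN* is transcribed.

ON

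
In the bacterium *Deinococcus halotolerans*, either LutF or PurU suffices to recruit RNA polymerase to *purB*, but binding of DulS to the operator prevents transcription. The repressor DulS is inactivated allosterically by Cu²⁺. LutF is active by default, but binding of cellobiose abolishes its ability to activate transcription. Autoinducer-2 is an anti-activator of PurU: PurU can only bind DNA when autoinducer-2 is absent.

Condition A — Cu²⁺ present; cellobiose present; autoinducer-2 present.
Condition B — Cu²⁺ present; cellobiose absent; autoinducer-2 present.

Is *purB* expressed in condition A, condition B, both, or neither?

B only

Condition A:
Cu²⁺ is present, so DulS is inactive.
Cellobiose is present, so LutF is inactive.
Autoinducer-2 is present, so PurU is inactive.
No activator is available at the *purB* promoter, so *purB* is not transcribed.
→ *purB* is OFF in A.
Condition B:
Cu²⁺ is present, so DulS is inactive.
Cellobiose is absent, so LutF is active.
Autoinducer-2 is present, so PurU is inactive.
Activator LutF is present, so *purB* is transcribed.
→ *purB* is ON in B.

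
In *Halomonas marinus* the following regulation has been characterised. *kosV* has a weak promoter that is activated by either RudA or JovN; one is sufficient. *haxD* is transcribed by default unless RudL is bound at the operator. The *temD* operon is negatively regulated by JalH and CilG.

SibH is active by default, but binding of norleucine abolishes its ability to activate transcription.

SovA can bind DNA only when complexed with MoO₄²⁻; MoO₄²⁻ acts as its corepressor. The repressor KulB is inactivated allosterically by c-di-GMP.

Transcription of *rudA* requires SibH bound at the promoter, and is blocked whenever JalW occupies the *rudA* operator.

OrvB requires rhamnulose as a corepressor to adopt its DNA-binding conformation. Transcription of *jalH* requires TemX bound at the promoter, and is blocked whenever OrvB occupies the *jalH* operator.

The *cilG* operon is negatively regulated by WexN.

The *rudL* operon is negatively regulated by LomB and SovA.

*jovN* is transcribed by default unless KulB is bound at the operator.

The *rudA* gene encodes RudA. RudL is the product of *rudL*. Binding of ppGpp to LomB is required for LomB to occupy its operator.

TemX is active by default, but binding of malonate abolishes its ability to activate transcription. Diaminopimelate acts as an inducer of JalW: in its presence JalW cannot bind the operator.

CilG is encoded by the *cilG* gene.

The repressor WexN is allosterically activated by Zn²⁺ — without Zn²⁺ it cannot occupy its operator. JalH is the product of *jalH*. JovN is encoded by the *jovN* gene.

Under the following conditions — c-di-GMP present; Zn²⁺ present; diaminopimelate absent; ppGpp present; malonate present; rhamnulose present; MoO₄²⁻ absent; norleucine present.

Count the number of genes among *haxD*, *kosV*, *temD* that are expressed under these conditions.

3

ppGpp is present, so LomB is active.
MoO₄²⁻ is absent, so SovA is inactive.
With repressor LomB bound, *rudL* is not transcribed.
So RudL is not produced.
With no repressor bound, *haxD* is transcribed.
→ *haxD* is ON.
Norleucine is present, so SibH is inactive.
Diaminopimelate is absent, so JalW is active.
With repressor JalW bound, *rudA* is not transcribed.
So RudA is not produced.
c-di-GMP is present, so KulB is inactive.
With no repressor bound, *jovN* is transcribed.
So JovN is produced and active.
Activator JovN is present, so *kosV* is transcribed.
→ *kosV* is ON.
Malonate is present, so TemX is inactive.
Rhamnulose is present, so OrvB is active.
With repressor OrvB bound, *jalH* is not transcribed.
So JalH is not produced.
Zn²⁺ is present, so WexN is active.
With repressor WexN bound, *cilG* is not transcribed.
So CilG is not produced.
With no repressor bound, *temD* is transcribed.
→ *temD* is ON.
3 of the 3 genes are transcribed.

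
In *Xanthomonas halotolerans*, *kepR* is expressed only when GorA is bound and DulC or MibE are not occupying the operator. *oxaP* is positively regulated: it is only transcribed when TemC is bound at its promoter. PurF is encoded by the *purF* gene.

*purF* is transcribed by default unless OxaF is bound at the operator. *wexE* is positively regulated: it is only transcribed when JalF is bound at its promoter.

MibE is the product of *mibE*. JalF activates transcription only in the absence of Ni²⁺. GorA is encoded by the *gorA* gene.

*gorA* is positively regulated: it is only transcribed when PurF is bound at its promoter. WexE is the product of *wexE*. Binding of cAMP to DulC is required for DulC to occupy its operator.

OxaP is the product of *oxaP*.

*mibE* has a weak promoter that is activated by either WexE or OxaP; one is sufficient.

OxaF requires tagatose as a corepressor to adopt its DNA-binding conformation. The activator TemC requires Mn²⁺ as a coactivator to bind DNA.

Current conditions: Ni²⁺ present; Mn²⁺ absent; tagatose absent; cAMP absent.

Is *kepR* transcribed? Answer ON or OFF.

ON

cAMP is absent, so DulC is inactive.
Ni²⁺ is present, so JalF is inactive.
Required activator JalF is absent, so *wexE* is not transcribed.
So WexE is not produced.
Mn²⁺ is absent, so TemC is inactive.
Required activator TemC is absent, so *oxaP* is not transcribed.
So OxaP is not produced.
No activator is available at the *mibE* promoter, so *mibE* is not transcribed.
So MibE is not produced.
Tagatose is absent, so OxaF is inactive.
With no repressor bound, *purF* is transcribed.
So PurF is produced and active.
No repressor is bound and PurF is active, so *gorA* is transcribed.
So GorA is produced and active.
No repressor is bound and GorA is active, so *kepR* is transcribed.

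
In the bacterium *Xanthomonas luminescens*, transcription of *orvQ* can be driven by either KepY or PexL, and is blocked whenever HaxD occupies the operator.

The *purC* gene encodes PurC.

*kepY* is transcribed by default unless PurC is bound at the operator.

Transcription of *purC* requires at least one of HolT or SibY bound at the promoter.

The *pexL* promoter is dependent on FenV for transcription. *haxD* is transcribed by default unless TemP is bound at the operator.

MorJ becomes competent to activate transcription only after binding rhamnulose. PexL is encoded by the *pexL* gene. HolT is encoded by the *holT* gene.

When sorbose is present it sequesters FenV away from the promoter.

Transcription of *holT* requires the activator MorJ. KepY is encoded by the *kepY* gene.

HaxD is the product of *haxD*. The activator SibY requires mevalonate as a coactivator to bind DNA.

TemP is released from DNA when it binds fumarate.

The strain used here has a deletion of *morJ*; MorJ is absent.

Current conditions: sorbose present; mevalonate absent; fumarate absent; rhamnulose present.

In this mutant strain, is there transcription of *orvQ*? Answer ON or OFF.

ON

MorJ is non-functional in this strain, so it has no effect.
Required activator MorJ is absent, so *holT* is not transcribed.
So HolT is not produced.
Mevalonate is absent, so SibY is inactive.
No activator is available at the *purC* promoter, so *purC* is not transcribed.
So PurC is not produced.
With no repressor bound, *kepY* is transcribed.
So KepY is produced and active.
Sorbose is present, so FenV is inactive.
Required activator FenV is absent, so *pexL* is not transcribed.
So PexL is not produced.
Fumarate is absent, so TemP is active.
With repressor TemP bound, *haxD* is not transcribed.
So HaxD is not produced.
Activator KepY is present, so *orvQ* is transcribed.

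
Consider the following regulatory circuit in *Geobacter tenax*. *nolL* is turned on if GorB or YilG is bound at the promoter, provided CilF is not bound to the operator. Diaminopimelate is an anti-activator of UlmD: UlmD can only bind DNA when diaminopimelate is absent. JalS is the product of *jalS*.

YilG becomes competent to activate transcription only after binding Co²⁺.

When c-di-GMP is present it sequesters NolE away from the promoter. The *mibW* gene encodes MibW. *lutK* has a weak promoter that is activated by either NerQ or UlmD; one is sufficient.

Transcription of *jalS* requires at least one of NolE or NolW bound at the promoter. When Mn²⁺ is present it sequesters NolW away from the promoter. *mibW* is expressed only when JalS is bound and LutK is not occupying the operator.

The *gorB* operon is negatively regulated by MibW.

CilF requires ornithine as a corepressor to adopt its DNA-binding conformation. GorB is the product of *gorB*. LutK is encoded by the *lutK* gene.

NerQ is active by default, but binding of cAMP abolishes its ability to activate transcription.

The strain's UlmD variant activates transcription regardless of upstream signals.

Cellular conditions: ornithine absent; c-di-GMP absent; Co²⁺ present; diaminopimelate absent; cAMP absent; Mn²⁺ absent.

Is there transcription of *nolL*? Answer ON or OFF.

ON

cAMP is absent, so NerQ is active.
UlmD is constitutively active in this strain.
Activator NerQ is present, so *lutK* is transcribed.
So LutK is produced and active.
c-di-GMP is absent, so NolE is active.
Mn²⁺ is absent, so NolW is active.
Activator NolE is present, so *jalS* is transcribed.
So JalS is produced and active.
With repressor LutK bound, *mibW* is not transcribed.
So MibW is not produced.
With no repressor bound, *gorB* is transcribed.
So GorB is produced and active.
Ornithine is absent, so CilF is inactive.
Co²⁺ is present, so YilG is active.
Activator GorB is present, so *nolL* is transcribed.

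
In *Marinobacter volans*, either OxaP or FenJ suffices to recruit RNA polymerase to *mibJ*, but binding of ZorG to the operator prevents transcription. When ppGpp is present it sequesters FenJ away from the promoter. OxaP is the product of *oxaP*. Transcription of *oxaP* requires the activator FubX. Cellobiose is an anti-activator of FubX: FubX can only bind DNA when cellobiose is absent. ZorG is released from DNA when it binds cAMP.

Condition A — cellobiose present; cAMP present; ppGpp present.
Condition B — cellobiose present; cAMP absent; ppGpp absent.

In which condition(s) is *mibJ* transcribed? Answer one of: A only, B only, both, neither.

neither

Condition A:
Cellobiose is present, so FubX is inactive.
Required activator FubX is absent, so *oxaP* is not transcribed.
So OxaP is not produced.
cAMP is present, so ZorG is inactive.
ppGpp is present, so FenJ is inactive.
No activator is available at the *mibJ* promoter, so *mibJ* is not transcribed.
→ *mibJ* is OFF in A.
Condition B:
Cellobiose is present, so FubX is inactive.
Required activator FubX is absent, so *oxaP* is not transcribed.
So OxaP is not produced.
cAMP is absent, so ZorG is active.
ppGpp is absent, so FenJ is active.
With repressor ZorG bound, *mibJ* is not transcribed.
→ *mibJ* is OFF in B.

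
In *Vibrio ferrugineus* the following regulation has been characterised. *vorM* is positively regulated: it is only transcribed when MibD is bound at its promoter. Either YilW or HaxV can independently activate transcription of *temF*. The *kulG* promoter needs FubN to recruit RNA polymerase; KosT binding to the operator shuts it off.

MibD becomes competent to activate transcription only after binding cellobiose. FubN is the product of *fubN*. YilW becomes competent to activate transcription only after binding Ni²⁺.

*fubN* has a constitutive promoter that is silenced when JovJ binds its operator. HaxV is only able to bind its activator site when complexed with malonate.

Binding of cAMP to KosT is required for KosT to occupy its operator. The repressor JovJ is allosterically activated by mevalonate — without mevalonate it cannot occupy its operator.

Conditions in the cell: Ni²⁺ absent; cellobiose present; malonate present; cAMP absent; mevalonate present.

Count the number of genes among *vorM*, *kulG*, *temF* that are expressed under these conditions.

Cellobiose is present, so MibD is active.
No repressor is bound and MibD is active, so *vorM* is transcribed.
→ *vorM* is ON.
cAMP is absent, so KosT is inactive.
Mevalonate is present, so JovJ is active.
With repressor JovJ bound, *fubN* is not transcribed.
So FubN is not produced.
Required activator FubN is absent, so *kulG* is not transcribed.
→ *kulG* is OFF.
Ni²⁺ is absent, so YilW is inactive.
Malonate is present, so HaxV is active.
Activator HaxV is present, so *temF* is transcribed.
→ *temF* is ON.
2 of the 3 genes are transcribed.

2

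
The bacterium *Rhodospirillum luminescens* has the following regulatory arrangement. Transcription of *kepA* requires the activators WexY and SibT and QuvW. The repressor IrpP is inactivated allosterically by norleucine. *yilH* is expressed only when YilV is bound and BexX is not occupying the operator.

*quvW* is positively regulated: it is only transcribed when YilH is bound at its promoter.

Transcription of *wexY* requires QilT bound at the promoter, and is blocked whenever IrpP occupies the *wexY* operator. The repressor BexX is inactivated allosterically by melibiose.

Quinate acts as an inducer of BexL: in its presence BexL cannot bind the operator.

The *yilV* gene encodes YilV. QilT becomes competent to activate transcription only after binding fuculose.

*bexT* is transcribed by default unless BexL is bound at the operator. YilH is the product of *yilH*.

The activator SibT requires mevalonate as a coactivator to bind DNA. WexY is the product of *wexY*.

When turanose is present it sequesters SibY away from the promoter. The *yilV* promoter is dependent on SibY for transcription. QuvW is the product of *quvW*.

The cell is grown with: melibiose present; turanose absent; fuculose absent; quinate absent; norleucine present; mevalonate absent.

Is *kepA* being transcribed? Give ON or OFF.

Norleucine is present, so IrpP is inactive.
Fuculose is absent, so QilT is inactive.
Required activator QilT is absent, so *wexY* is not transcribed.
So WexY is not produced.
Mevalonate is absent, so SibT is inactive.
Turanose is absent, so SibY is active.
No repressor is bound and SibY is active, so *yilV* is transcribed.
So YilV is produced and active.
Melibiose is present, so BexX is inactive.
No repressor is bound and YilV is active, so *yilH* is transcribed.
So YilH is produced and active.
No repressor is bound and YilH is active, so *quvW* is transcribed.
So QuvW is produced and active.
Required activator WexY is absent, so *kepA* is not transcribed.

OFF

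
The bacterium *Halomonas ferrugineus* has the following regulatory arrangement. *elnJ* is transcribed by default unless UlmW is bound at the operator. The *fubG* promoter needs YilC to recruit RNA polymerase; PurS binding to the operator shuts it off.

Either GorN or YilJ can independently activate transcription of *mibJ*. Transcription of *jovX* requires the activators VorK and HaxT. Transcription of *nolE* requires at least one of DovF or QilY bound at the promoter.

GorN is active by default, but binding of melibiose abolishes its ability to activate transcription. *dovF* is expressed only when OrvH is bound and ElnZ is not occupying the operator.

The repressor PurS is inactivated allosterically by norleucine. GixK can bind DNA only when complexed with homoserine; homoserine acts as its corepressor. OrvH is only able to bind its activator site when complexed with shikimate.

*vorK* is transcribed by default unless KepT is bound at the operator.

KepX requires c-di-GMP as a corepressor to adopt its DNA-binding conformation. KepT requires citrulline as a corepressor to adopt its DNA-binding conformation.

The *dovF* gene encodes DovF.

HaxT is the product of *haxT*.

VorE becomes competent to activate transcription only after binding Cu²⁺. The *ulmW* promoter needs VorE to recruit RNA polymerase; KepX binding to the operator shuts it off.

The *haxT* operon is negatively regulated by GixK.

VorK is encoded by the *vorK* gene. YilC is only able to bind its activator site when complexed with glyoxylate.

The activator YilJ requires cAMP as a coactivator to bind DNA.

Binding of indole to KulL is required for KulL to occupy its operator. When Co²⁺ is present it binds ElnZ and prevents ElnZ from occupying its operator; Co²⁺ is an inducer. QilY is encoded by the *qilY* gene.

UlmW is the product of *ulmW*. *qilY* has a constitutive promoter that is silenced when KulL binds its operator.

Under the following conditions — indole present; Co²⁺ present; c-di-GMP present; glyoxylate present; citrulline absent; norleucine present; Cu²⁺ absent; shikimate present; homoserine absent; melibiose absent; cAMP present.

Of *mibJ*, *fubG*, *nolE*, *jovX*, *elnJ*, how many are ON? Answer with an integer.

Melibiose is absent, so GorN is active.
cAMP is present, so YilJ is active.
Activator GorN is present, so *mibJ* is transcribed.
→ *mibJ* is ON.
Norleucine is present, so PurS is inactive.
Glyoxylate is present, so YilC is active.
No repressor is bound and YilC is active, so *fubG* is transcribed.
→ *fubG* is ON.
Co²⁺ is present, so ElnZ is inactive.
Shikimate is present, so OrvH is active.
No repressor is bound and OrvH is active, so *dovF* is transcribed.
So DovF is produced and active.
Indole is present, so KulL is active.
With repressor KulL bound, *qilY* is not transcribed.
So QilY is not produced.
Activator DovF is present, so *nolE* is transcribed.
→ *nolE* is ON.
Citrulline is absent, so KepT is inactive.
With no repressor bound, *vorK* is transcribed.
So VorK is produced and active.
Homoserine is absent, so GixK is inactive.
With no repressor bound, *haxT* is transcribed.
So HaxT is produced and active.
No repressor is bound and VorK and HaxT are active, so *jovX* is transcribed.
→ *jovX* is ON.
Cu²⁺ is absent, so VorE is inactive.
c-di-GMP is present, so KepX is active.
With repressor KepX bound, *ulmW* is not transcribed.
So UlmW is not produced.
With no repressor bound, *elnJ* is transcribed.
→ *elnJ* is ON.
5 of the 5 genes are transcribed.

5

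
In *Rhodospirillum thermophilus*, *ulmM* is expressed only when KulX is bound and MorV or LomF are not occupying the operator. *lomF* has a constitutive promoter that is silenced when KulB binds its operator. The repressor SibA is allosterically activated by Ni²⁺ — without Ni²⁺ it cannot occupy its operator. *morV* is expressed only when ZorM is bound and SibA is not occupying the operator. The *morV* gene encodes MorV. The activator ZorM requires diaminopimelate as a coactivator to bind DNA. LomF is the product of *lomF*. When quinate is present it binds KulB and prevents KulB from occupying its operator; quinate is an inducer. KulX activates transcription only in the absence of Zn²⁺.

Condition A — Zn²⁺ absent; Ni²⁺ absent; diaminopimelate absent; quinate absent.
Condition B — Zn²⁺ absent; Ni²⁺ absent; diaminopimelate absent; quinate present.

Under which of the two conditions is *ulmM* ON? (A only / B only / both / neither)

A only

Condition A:
Zn²⁺ is absent, so KulX is active.
Ni²⁺ is absent, so SibA is inactive.
Diaminopimelate is absent, so ZorM is inactive.
Required activator ZorM is absent, so *morV* is not transcribed.
So MorV is not produced.
Quinate is absent, so KulB is active.
With repressor KulB bound, *lomF* is not transcribed.
So LomF is not produced.
No repressor is bound and KulX is active, so *ulmM* is transcribed.
→ *ulmM* is ON in A.
Condition B:
Zn²⁺ is absent, so KulX is active.
Ni²⁺ is absent, so SibA is inactive.
Diaminopimelate is absent, so ZorM is inactive.
Required activator ZorM is absent, so *morV* is not transcribed.
So MorV is not produced.
Quinate is present, so KulB is inactive.
With no repressor bound, *lomF* is transcribed.
So LomF is produced and active.
With repressor LomF bound, *ulmM* is not transcribed.
→ *ulmM* is OFF in B.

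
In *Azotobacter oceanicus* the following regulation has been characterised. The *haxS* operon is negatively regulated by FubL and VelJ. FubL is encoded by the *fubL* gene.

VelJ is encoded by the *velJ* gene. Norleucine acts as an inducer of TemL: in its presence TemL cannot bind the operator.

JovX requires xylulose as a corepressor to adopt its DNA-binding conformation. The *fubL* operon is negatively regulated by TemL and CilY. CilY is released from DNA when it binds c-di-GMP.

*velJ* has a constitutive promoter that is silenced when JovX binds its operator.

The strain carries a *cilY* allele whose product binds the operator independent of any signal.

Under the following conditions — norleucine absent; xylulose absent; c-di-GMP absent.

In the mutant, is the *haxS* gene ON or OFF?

Norleucine is absent, so TemL is active.
CilY is constitutively active in this strain.
With repressor TemL bound, *fubL* is not transcribed.
So FubL is not produced.
Xylulose is absent, so JovX is inactive.
With no repressor bound, *velJ* is transcribed.
So VelJ is produced and active.
With repressor VelJ bound, *haxS* is not transcribed.

OFF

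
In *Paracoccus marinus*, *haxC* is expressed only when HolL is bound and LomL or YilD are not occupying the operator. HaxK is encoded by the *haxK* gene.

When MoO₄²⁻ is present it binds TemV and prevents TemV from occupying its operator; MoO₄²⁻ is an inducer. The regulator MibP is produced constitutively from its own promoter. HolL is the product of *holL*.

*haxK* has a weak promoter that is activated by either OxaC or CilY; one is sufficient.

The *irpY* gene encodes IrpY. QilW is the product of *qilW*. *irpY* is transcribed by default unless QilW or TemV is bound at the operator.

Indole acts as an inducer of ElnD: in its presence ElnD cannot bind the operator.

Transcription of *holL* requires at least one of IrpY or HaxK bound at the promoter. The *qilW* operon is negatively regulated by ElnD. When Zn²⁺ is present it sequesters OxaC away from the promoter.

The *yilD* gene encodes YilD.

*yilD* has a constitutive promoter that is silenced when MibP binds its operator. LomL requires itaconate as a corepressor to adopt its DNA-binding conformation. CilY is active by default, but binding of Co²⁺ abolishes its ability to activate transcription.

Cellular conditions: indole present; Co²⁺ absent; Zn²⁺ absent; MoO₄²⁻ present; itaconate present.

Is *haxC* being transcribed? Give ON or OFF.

OFF

Indole is present, so ElnD is inactive.
With no repressor bound, *qilW* is transcribed.
So QilW is produced and active.
MoO₄²⁻ is present, so TemV is inactive.
With repressor QilW bound, *irpY* is not transcribed.
So IrpY is not produced.
Zn²⁺ is absent, so OxaC is active.
Co²⁺ is absent, so CilY is active.
Activator OxaC is present, so *haxK* is transcribed.
So HaxK is produced and active.
Activator HaxK is present, so *holL* is transcribed.
So HolL is produced and active.
Itaconate is present, so LomL is active.
MibP is produced constitutively and is active.
With repressor MibP bound, *yilD* is not transcribed.
So YilD is not produced.
With repressor LomL bound, *haxC* is not transcribed.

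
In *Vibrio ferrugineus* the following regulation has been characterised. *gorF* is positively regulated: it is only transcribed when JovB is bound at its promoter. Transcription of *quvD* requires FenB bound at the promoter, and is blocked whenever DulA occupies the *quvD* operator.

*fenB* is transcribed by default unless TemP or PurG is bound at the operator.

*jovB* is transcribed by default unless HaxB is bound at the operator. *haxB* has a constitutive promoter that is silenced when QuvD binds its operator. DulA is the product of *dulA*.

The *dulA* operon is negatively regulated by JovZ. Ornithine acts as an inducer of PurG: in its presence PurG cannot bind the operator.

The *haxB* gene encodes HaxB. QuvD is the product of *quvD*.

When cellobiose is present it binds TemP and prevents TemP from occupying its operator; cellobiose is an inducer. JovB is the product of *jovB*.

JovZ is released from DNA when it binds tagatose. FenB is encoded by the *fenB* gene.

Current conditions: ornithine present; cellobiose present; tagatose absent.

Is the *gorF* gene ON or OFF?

ON

Cellobiose is present, so TemP is inactive.
Ornithine is present, so PurG is inactive.
With no repressor bound, *fenB* is transcribed.
So FenB is produced and active.
Tagatose is absent, so JovZ is active.
With repressor JovZ bound, *dulA* is not transcribed.
So DulA is not produced.
No repressor is bound and FenB is active, so *quvD* is transcribed.
So QuvD is produced and active.
With repressor QuvD bound, *haxB* is not transcribed.
So HaxB is not produced.
With no repressor bound, *jovB* is transcribed.
So JovB is produced and active.
No repressor is bound and JovB is active, so *gorF* is transcribed.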